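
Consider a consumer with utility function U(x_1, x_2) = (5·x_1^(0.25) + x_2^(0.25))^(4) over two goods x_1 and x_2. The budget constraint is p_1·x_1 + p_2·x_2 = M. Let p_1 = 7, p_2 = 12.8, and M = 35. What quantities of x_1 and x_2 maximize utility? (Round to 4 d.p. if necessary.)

MRS = MU_x_1/MU_x_2 = 5·(x_2/x_1)^(0.75). Set equal to p_1/p_2.
Hence x_2/x_1 = ((1/5)·p_1/p_2)^(1/(0.75)), i.e. raised to the 4/3 power.
With the ratio pinned down, the budget gives x_1* = M/(p_1 + p_2·(x_2/x_1)) and x_2* = (x_2/x_1)·x_1*.
Numerically x_2/x_1 = 0.052307, so x_1* = 35/(7 + 12.8·0.052307) = 4.5635 and x_2* = 0.052307·4.5635 = 0.2387.

x_1* = 4.5635, x_2* = 0.2387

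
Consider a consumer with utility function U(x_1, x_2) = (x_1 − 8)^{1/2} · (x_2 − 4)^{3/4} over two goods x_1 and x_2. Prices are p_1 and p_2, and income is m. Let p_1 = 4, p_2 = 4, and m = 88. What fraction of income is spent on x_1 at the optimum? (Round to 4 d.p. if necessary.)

share on x_1 = 0.5455

Let x_1' = x_1−8, x_2' = x_2−4. MRS = (2/3)·x_2'/x_1' = p_1/p_2.
After buying the subsistence bundle (8, 4), a share 0.4 of the remaining income goes to x_1: x_1* = 8 + 0.4·(m − 8p_1 − 4p_2)/p_1.
Discretionary income = 88 − 8·4 − 4·4 = 40; x_1* = 8 + 0.4·40/4 = 12; x_2* = 4 + 0.6·40/4 = 10.
Expenditure on x_1: 4·12 = 48; share = 0.5455.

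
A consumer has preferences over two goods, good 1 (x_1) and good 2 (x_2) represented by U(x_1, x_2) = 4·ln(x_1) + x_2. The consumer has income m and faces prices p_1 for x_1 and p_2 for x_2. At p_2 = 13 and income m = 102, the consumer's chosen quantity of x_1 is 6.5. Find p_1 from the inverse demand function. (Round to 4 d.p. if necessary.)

Set MRS = p_1/p_2: (4/x_1)/1 = p_1/p_2.
So x_1*(p_1,p_2) = 4·p_2/p_1, independent of income; and x_2* = (m − 4·p_2)/p_2.
Set x_1* = 6.5 in the demand function and solve for p_1: p_1 = 8.

p_1 = 8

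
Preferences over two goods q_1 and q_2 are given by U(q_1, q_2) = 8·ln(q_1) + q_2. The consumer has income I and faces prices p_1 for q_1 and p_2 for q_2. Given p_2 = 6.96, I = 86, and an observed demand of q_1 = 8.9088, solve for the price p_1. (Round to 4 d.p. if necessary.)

MU_q_1 = 8/q_1, MU_q_2 = 1. Tangency: 8/q_1 = p_1/p_2.
So q_1*(p_1,p_2) = 8·p_2/p_1, independent of income; and q_2* = (I − 8·p_2)/p_2.
Set q_1* = 8.9088 in the demand function and solve for p_1: p_1 = 6.25.

p_1 = 6.25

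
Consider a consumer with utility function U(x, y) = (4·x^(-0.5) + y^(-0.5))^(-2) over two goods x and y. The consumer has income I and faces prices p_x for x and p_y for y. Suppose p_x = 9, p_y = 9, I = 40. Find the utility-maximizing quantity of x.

From the CES first-order condition, 4·(y/x)^(1.5) = p_x/p_y.
Hence y/x = ((1/4)·p_x/p_y)^(1/(1.5)), i.e. raised to the 2/3 power.
With the ratio pinned down, the budget gives x* = I/(p_x + p_y·(y/x)) and y* = (y/x)·x*.
Numerically y/x = 0.39685, so x* = 40/(9 + 9·0.39685) = 3.1818.

x* = 3.1818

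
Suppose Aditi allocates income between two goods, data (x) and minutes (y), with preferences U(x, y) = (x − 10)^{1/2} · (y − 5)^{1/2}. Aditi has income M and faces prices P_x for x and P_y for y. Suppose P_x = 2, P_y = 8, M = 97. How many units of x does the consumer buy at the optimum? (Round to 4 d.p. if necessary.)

x* = 19.25

This is Cobb-Douglas in (x−10, y−5): tangency gives 0.5·P_y·(y−5) = 0.5·P_x·(x−10).
Substituting into the budget: x* = 10 + 0.5·(M − 10·P_x − 5·P_y)/P_x, and y* = 5 + 0.5·(…)/P_y.
Discretionary income = 97 − 10·2 − 5·8 = 37; x* = 10 + 0.5·37/2 = 19.25.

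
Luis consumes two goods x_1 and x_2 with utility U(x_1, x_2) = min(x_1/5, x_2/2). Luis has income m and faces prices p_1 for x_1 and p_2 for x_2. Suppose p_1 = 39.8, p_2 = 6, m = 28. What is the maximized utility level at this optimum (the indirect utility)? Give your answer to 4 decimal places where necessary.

Leontief preferences: the optimum is at the kink where x_1/5 = x_2/2, i.e. x_2 = (2/5)·x_1.
Budget: p_1·x_1 + p_2·(2/5)·x_1 = m, so (5·p_1 + 2·p_2)·x_1 = 5·m.
Demand: x_1*(p_1,p_2,m) = 5·m/(5·p_1 + 2·p_2), x_2* = 2·m/(5·p_1 + 2·p_2).
Here 5·39.8 + 2·6 = 211, giving x_1* = 0.6635 and x_2* = 0.2654.
Utility at the optimum: U(0.6635, 0.2654) = 0.1327.

V = 0.1327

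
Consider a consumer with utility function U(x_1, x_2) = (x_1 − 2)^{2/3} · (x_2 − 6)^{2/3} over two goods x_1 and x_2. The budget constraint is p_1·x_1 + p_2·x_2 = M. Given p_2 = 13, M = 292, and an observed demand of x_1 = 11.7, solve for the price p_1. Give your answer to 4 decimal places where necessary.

Let x_1' = x_1−2, x_2' = x_2−6. MRS = x_2'/x_1' = p_1/p_2.
Substituting into the budget: x_1* = 2 + 0.5·(M − 2·p_1 − 6·p_2)/p_1, and x_2* = 6 + 0.5·(…)/p_2.
Set x_1* = 11.7 in the demand function and solve for p_1: p_1 = 10.

p_1 = 10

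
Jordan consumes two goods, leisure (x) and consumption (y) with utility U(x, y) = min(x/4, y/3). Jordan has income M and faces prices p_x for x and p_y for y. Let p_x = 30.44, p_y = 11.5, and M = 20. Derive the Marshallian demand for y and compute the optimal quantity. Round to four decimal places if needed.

y* = 0.384

With perfect complements, no substitution: consume in ratio x:y = 4:3.
Budget: p_x·x + p_y·(3/4)·x = M, so (4·p_x + 3·p_y)·x = 4·M.
Demand: x*(p_x,p_y,M) = 4·M/(4·p_x + 3·p_y), y* = 3·M/(4·p_x + 3·p_y).
Here 4·30.44 + 3·11.5 = 156.26, giving y* = 0.384.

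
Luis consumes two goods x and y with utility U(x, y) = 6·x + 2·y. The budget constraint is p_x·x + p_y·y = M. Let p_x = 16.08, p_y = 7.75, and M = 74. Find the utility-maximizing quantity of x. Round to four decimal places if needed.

x* = 4.602

Numerically: x* = 4.602, y* = 0.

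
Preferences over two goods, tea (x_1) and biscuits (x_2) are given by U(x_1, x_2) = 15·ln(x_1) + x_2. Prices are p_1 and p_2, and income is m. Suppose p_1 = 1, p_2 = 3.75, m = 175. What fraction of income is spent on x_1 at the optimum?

share on x_1 = 0.3214

Set MRS = p_1/p_2: (15/x_1)/1 = p_1/p_2.
So x_1*(p_1,p_2) = 15·p_2/p_1, independent of income; and x_2* = (m − 15·p_2)/p_2.
At the given prices: x_1* = 15·3.75/1 = 56.25, and x_2* = 31.6667.
Expenditure on x_1: 1·56.25 = 56.25; share = 0.3214.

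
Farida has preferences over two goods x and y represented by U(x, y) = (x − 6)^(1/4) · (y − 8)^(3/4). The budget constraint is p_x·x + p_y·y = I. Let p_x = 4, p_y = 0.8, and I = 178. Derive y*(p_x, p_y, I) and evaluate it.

MRS = (1/3)·(y−8)/(x−6). Tangency with p_x/p_y gives y−8 = 3·(p_x/p_y)·(x−6).
After buying the subsistence bundle (6, 8), a share 0.25 of the remaining income goes to x: x* = 6 + 0.25·(I − 6p_x − 8p_y)/p_x.
Discretionary income = 178 − 6·4 − 8·0.8 = 147.6; y* = 8 + 0.75·147.6/0.8 = 146.375.

y* = 146.375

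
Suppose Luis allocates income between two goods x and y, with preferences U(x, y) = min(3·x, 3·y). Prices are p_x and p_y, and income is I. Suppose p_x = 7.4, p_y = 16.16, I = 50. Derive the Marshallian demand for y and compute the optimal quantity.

With perfect complements, no substitution: consume in ratio x:y = 3:3.
Budget: p_x·x + p_y·x = I, so (3·p_x + 3·p_y)·x = 3·I.
Demand: x*(p_x,p_y,I) = 3·I/(3·p_x + 3·p_y), y* = 3·I/(3·p_x + 3·p_y).
Here 3·7.4 + 3·16.16 = 70.68, giving y* = 2.1222.

y* = 2.1222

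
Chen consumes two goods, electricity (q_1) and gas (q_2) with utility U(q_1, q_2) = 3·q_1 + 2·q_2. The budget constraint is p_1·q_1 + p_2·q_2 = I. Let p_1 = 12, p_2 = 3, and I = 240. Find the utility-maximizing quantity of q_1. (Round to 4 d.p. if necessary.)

q_1* = 0

Linear utility — the consumer picks whichever good has higher MU/price: 3/12 = 0.25 vs 2/3 = 0.6667.
q_2 gives more utility per dollar, so spend all income on q_2: q_2* = I/p_2, q_1* = 0.
Numerically: q_1* = 0, q_2* = 80.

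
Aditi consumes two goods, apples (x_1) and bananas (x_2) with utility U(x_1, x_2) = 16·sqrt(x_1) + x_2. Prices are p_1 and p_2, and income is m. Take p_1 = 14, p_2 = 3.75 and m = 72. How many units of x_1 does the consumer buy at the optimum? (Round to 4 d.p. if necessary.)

x_1* = 4.5918

MU_x_1 = 8/√x_1, MU_x_2 = 1. Tangency: 8/√x_1 = p_1/p_2.
Thus x_1* = (8·p_2/p_1)² — independent of m — with the rest of income spent on x_2.
Plugging in: x_1* = (8·3.75/14)² = 4.5918.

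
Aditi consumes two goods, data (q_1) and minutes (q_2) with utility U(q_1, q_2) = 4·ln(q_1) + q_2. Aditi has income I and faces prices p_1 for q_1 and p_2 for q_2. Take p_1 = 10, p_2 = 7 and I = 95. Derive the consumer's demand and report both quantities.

q_1* = 2.8, q_2* = 9.5714

Set MRS = p_1/p_2: (4/q_1)/1 = p_1/p_2.
So q_1*(p_1,p_2) = 4·p_2/p_1, independent of income; and q_2* = (I − 4·p_2)/p_2.
At the given prices: q_1* = 4·7/10 = 2.8, and q_2* = 9.5714.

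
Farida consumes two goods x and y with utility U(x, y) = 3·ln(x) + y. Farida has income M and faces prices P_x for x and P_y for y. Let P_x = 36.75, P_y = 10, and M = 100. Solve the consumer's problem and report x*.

Set MRS = P_x/P_y: (3/x)/1 = P_x/P_y.
So x*(P_x,P_y) = 3·P_y/P_x, independent of income; and y* = (M − 3·P_y)/P_y.
At the given prices: x* = 3·10/36.75 = 0.8163.

x* = 0.8163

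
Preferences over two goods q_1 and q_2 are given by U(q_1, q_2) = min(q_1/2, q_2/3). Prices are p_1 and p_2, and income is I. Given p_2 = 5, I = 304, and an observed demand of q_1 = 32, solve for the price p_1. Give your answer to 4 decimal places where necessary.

Leontief preferences: the optimum is at the kink where q_1/2 = q_2/3, i.e. q_2 = (3/2)·q_1.
Budget: p_1·q_1 + p_2·(3/2)·q_1 = I, so (2·p_1 + 3·p_2)·q_1 = 2·I.
Demand: q_1*(p_1,p_2,I) = 2·I/(2·p_1 + 3·p_2), q_2* = 3·I/(2·p_1 + 3·p_2).
Set q_1* = 32 in the demand function and solve for p_1: p_1 = 2.

p_1 = 2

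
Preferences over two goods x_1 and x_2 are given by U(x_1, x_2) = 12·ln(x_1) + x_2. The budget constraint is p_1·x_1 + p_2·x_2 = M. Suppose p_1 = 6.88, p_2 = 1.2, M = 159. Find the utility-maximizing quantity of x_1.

x_1* = 2.093

So x_1*(p_1,p_2) = 12·p_2/p_1, independent of income; and x_2* = (M − 12·p_2)/p_2.
At the given prices: x_1* = 12·1.2/6.88 = 2.093.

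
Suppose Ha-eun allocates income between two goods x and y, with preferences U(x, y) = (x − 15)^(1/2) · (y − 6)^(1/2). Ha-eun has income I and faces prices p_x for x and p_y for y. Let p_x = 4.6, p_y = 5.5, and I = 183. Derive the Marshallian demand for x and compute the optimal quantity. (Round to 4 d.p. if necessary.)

x* = 23.8043

MRS = (y−6)/(x−15). Tangency with p_x/p_y gives y−6 = (p_x/p_y)·(x−15).
After buying the subsistence bundle (15, 6), a share 0.5 of the remaining income goes to x: x* = 15 + 0.5·(I − 15p_x − 6p_y)/p_x.
Discretionary income = 183 − 15·4.6 − 6·5.5 = 81; x* = 15 + 0.5·81/4.6 = 23.8043.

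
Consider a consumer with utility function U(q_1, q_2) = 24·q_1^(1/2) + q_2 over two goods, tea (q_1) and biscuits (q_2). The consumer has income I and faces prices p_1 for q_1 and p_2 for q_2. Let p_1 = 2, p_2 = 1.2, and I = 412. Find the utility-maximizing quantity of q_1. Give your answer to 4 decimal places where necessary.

q_1* = 51.84

Utility is quasi-linear in q_2; the FOC for q_1 is 12/√q_1 = p_1/p_2.
Solve: √q_1 = 12·p_2/p_1, so q_1*(p_1,p_2) = (12·p_2/p_1)², and q_2* = (I − p_1·q_1*)/p_2.
Plugging in: q_1* = (12·1.2/2)² = 51.84.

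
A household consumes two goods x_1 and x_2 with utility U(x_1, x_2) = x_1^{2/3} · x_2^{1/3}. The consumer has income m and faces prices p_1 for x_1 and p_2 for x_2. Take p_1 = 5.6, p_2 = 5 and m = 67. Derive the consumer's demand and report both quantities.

MU_x_1/MU_x_2 = (2/3·x_2)/(1/3·x_1); tangency sets this equal to p_1/p_2.
Rearranging, p_2·x_2 = (1/2)·p_1·x_1. Substituting into the budget gives p_1·x_1·(1 + (1/2)) = m.
Demand: x_1*(p_1,p_2,m) = 2/3·m/p_1 and x_2* = 1/3·m/p_2.
At p_1=5.6, p_2=5, m=67: x_1* = 2/3·67/5.6 = 7.9762, x_2* = 4.4667.

x_1* = 7.9762, x_2* = 4.4667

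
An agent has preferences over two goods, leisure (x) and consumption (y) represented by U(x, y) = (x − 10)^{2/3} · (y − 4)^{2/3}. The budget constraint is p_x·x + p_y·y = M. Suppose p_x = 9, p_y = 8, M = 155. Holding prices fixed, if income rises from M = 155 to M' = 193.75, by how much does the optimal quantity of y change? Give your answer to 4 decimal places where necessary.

Let x' = x−10, y' = y−4. MRS = y'/x' = p_x/p_y.
After buying the subsistence bundle (10, 4), a share 0.5 of the remaining income goes to x: x* = 10 + 0.5·(M − 10p_x − 4p_y)/p_x.
Discretionary income = 155 − 10·9 − 4·8 = 33; y* = 4 + 0.5·33/8 = 6.0625.
At M' = 193.75: y* = 8.4844. Change: 8.4844 − 6.0625 = 2.4219.

Δy* = 2.4219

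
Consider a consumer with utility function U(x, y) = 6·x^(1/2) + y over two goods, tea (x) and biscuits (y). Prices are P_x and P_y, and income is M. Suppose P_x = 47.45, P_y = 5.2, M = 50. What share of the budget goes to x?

share on x = 0.1026

Solve: √x = 3·P_y/P_x, so x*(P_x,P_y) = (3·P_y/P_x)², and y* = (M − P_x·x*)/P_y.
Plugging in: x* = (3·5.2/47.45)² = 0.1081, y* = 8.6291.
Expenditure on x: 47.45·0.1081 = 5.1288; share = 0.1026.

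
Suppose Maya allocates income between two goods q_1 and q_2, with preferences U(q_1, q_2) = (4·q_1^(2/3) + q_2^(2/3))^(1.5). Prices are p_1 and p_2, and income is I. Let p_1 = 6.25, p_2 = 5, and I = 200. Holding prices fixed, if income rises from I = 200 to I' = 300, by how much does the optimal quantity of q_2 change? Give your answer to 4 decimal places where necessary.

With the ratio pinned down, the budget gives q_1* = I/(p_1 + p_2·(q_2/q_1)) and q_2* = (q_2/q_1)·q_1*.
Numerically q_2/q_1 = 0.030518, so q_1* = 200/(6.25 + 5·0.030518) = 31.2374 and q_2* = 0.030518·31.2374 = 0.9533.
At I' = 300: q_2* = 1.4299. Change: 1.4299 − 0.9533 = 0.4766.

Δq_2* = 0.4766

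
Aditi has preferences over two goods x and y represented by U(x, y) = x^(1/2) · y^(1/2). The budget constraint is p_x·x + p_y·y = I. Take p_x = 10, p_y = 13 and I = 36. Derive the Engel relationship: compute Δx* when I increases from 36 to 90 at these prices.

Δx* = 2.7

Tangency: MRS = y/x = p_x/p_y.
So 0.5·p_y·y = 0.5·p_x·x; combined with the budget, a share 0.5 of income goes to x.
Demand: x*(p_x,p_y,I) = 0.5·I/p_x and y* = 0.5·I/p_y.
At p_x=10, p_y=13, I=36: x* = 0.5·36/10 = 1.8.
At I' = 90: x* = 4.5. Change: 4.5 − 1.8 = 2.7.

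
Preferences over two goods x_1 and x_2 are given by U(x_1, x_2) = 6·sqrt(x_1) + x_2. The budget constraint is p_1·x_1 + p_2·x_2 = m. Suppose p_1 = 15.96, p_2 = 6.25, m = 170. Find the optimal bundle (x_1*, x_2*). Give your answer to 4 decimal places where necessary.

Thus x_1* = (3·p_2/p_1)² — independent of m — with the rest of income spent on x_2.
Plugging in: x_1* = (3·6.25/15.96)² = 1.3802, x_2* = 23.6756.

x_1* = 1.3802, x_2* = 23.6756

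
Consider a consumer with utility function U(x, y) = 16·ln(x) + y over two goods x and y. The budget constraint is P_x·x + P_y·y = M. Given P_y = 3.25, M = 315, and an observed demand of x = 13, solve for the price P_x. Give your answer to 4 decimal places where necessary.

P_x = 4

MU_x = 16/x, MU_y = 1. Tangency: 16/x = P_x/P_y.
So x*(P_x,P_y) = 16·P_y/P_x, independent of income; and y* = (M − 16·P_y)/P_y.
Set x* = 13 in the demand function and solve for P_x: P_x = 4.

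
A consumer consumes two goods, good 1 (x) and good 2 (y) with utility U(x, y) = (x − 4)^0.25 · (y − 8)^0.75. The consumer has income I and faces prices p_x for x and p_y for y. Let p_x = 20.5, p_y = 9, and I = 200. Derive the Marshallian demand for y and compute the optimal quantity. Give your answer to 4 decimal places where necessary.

Let x' = x−4, y' = y−8. MRS = (1/3)·y'/x' = p_x/p_y.
Substituting into the budget: x* = 4 + 0.25·(I − 4·p_x − 8·p_y)/p_x, and y* = 8 + 0.75·(…)/p_y.
Discretionary income = 200 − 4·20.5 − 8·9 = 46; y* = 8 + 0.75·46/9 = 11.8333.

y* = 11.8333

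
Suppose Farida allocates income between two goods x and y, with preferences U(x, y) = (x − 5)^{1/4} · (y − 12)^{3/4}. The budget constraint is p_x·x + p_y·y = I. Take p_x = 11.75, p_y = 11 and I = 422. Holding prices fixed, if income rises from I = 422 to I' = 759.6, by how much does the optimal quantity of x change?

Δx* = 7.183

MRS = (1/3)·(y−12)/(x−5). Tangency with p_x/p_y gives y−12 = 3·(p_x/p_y)·(x−5).
After buying the subsistence bundle (5, 12), a share 0.25 of the remaining income goes to x: x* = 5 + 0.25·(I − 5p_x − 12p_y)/p_x.
Discretionary income = 422 − 5·11.75 − 12·11 = 231.25; x* = 5 + 0.25·231.25/11.75 = 9.9202.
At I' = 759.6: x* = 17.1032. Change: 17.1032 − 9.9202 = 7.183.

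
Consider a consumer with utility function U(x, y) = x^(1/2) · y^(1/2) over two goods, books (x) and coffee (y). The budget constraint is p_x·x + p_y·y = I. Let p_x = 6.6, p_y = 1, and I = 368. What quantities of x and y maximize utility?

x* = 27.8788, y* = 184

The MRS is y/x. Set MRS = p_x/p_y.
Rearranging, p_y·y = p_x·x. Substituting into the budget gives p_x·x·(1 + 1) = I.
Demand: x*(p_x,p_y,I) = 0.5·I/p_x and y* = 0.5·I/p_y.
At p_x=6.6, p_y=1, I=368: x* = 0.5·368/6.6 = 27.8788, y* = 184.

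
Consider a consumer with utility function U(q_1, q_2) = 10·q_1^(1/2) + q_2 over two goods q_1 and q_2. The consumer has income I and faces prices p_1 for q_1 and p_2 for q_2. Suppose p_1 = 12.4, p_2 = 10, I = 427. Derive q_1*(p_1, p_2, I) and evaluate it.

Utility is quasi-linear in q_2; the FOC for q_1 is 5/√q_1 = p_1/p_2.
Thus q_1* = (5·p_2/p_1)² — independent of I — with the rest of income spent on q_2.
Plugging in: q_1* = (5·10/12.4)² = 16.2591.

q_1* = 16.2591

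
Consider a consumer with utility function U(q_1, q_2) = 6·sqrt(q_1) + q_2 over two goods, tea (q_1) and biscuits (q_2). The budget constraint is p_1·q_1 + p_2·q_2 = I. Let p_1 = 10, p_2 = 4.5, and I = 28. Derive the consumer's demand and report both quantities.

Utility is quasi-linear in q_2; the FOC for q_1 is 3/√q_1 = p_1/p_2.
Thus q_1* = (3·p_2/p_1)² — independent of I — with the rest of income spent on q_2.
Plugging in: q_1* = (3·4.5/10)² = 1.8225, q_2* = 2.1722.

q_1* = 1.8225, q_2* = 2.1722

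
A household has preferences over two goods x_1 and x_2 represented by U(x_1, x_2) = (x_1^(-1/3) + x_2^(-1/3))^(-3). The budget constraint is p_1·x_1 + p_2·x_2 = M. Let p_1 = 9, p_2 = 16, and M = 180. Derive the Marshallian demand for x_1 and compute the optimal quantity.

x_1* = 9.282

From the CES first-order condition, (x_2/x_1)^(4/3) = p_1/p_2.
Hence x_2/x_1 = (p_1/p_2)^(1/(4/3)), i.e. raised to the 0.75 power.
With the ratio pinned down, the budget gives x_1* = M/(p_1 + p_2·(x_2/x_1)) and x_2* = (x_2/x_1)·x_1*.
Numerically x_2/x_1 = 0.649519, so x_1* = 180/(9 + 16·0.649519) = 9.282.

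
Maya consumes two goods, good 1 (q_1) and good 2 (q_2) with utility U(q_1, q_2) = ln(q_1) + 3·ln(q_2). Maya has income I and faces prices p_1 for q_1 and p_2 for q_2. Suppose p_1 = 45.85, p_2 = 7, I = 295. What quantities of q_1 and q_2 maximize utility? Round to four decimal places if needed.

Tangency: MRS = (1/3)·q_2/q_1 = p_1/p_2.
So p_2·q_2 = 3·p_1·q_1; combined with the budget, a share 0.25 of income goes to q_1.
Demand: q_1*(p_1,p_2,I) = 0.25·I/p_1 and q_2* = 0.75·I/p_2.
At p_1=45.85, p_2=7, I=295: q_1* = 0.25·295/45.85 = 1.6085, q_2* = 31.6071.

q_1* = 1.6085, q_2* = 31.6071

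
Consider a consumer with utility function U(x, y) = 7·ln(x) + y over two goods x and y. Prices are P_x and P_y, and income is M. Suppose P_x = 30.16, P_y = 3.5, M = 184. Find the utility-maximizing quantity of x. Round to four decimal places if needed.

Set MRS = P_x/P_y: (7/x)/1 = P_x/P_y.
So x*(P_x,P_y) = 7·P_y/P_x, independent of income; and y* = (M − 7·P_y)/P_y.
At the given prices: x* = 7·3.5/30.16 = 0.8123.

x* = 0.8123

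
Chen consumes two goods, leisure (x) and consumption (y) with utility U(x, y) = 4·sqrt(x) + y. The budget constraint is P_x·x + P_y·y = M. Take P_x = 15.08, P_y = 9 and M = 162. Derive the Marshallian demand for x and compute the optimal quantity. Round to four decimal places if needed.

MU_x = 2/√x, MU_y = 1. Tangency: 2/√x = P_x/P_y.
Thus x* = (2·P_y/P_x)² — independent of M — with the rest of income spent on y.
Plugging in: x* = (2·9/15.08)² = 1.4248.

x* = 1.4248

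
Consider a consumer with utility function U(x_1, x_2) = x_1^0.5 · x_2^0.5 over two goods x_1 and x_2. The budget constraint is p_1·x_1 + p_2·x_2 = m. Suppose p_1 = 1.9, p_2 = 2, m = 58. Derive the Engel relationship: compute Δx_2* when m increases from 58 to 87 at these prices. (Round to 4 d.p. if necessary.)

The MRS is x_2/x_1. Set MRS = p_1/p_2.
So 0.5·p_2·x_2 = 0.5·p_1·x_1; combined with the budget, a share 0.5 of income goes to x_1.
Demand: x_1*(p_1,p_2,m) = 0.5·m/p_1 and x_2* = 0.5·m/p_2.
At p_1=1.9, p_2=2, m=58: x_2* = 0.5·58/2 = 14.5.
At m' = 87: x_2* = 21.75. Change: 21.75 − 14.5 = 7.25.

Δx_2* = 7.25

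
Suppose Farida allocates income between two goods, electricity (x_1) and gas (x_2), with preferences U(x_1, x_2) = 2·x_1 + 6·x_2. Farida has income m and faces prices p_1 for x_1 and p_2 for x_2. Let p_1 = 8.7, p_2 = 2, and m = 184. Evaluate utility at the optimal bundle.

Linear utility — the consumer picks whichever good has higher MU/price: 2/8.7 = 0.2299 vs 6/2 = 3.
x_2 gives more utility per dollar, so spend all income on x_2: x_2* = m/p_2, x_1* = 0.
Numerically: x_1* = 0, x_2* = 92.
Utility at the optimum: U(0, 92) = 552.

V = 552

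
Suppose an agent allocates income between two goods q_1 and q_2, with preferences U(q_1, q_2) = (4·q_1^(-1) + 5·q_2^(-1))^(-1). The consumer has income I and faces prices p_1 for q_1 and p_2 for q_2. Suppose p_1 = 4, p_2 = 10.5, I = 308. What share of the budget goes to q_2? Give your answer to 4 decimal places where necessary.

MU_q_1 ∝ 4·q_1^(-2), MU_q_2 ∝ 5·q_2^(-2), so MRS = (4/5)·(q_2/q_1)^(2) = p_1/p_2.
Solve for the ratio: q_2/q_1 = [(5/4)·p_1/p_2]^(0.5).
Substitute q_2 = (q_2/q_1)·q_1 into the budget: q_1* = I/(p_1 + p_2·(q_2/q_1)).
Numerically q_2/q_1 = 0.690066, so q_1* = 308/(4 + 10.5·0.690066) = 27.3883 and q_2* = 0.690066·27.3883 = 18.8997.
Expenditure on q_2: 10.5·18.8997 = 198.4469; share = 0.6443.

share on q_2 = 0.6443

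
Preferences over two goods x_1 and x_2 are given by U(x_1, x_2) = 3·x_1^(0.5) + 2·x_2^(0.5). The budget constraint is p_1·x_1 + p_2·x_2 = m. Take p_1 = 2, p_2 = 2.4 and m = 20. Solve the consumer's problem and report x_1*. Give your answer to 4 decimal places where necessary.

x_1* = 7.2973

MRS = MU_x_1/MU_x_2 = (3/2)·(x_2/x_1)^(0.5). Set equal to p_1/p_2.
Hence x_2/x_1 = ((2/3)·p_1/p_2)^(1/(0.5)), i.e. raised to the 2 power.
Substitute x_2 = (x_2/x_1)·x_1 into the budget: x_1* = m/(p_1 + p_2·(x_2/x_1)).
Numerically x_2/x_1 = 0.308642, so x_1* = 20/(2 + 2.4·0.308642) = 7.2973.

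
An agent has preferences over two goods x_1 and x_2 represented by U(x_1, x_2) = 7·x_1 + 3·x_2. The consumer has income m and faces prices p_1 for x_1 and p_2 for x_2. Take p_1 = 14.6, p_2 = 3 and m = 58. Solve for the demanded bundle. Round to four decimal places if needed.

x_1* = 0, x_2* = 19.3333

Perfect substitutes: compare marginal utility per dollar. 7/p_1 vs 3/p_2 → 0.4795 vs 1.
x_2 gives more utility per dollar, so spend all income on x_2: x_2* = m/p_2, x_1* = 0.
Numerically: x_1* = 0, x_2* = 19.3333.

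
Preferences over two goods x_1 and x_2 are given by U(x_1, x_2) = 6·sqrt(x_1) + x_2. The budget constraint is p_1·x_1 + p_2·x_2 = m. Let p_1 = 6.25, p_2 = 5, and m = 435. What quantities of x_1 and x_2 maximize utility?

Set MRS = p_1/p_2: 3·x_1^(−1/2) = p_1/p_2.
Solve: √x_1 = 3·p_2/p_1, so x_1*(p_1,p_2) = (3·p_2/p_1)², and x_2* = (m − p_1·x_1*)/p_2.
Plugging in: x_1* = (3·5/6.25)² = 5.76, x_2* = 79.8.

x_1* = 5.76, x_2* = 79.8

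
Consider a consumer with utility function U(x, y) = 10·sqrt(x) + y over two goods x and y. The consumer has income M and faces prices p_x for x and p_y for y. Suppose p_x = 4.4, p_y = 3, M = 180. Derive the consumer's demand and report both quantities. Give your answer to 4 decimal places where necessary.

x* = 11.6219, y* = 42.9545

MU_x = 5/√x, MU_y = 1. Tangency: 5/√x = p_x/p_y.
Thus x* = (5·p_y/p_x)² — independent of M — with the rest of income spent on y.
Plugging in: x* = (5·3/4.4)² = 11.6219, y* = 42.9545.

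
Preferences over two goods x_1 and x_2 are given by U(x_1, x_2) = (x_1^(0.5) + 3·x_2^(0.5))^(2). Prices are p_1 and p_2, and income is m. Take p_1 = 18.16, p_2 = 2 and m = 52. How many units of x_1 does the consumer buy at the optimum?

From the CES first-order condition, (1/3)·(x_2/x_1)^(0.5) = p_1/p_2.
Solve for the ratio: x_2/x_1 = [3·p_1/p_2]^(2).
With the ratio pinned down, the budget gives x_1* = m/(p_1 + p_2·(x_2/x_1)) and x_2* = (x_2/x_1)·x_1*.
Numerically x_2/x_1 = 742.0176, so x_1* = 52/(18.16 + 2·742.0176) = 0.0346.

x_1* = 0.0346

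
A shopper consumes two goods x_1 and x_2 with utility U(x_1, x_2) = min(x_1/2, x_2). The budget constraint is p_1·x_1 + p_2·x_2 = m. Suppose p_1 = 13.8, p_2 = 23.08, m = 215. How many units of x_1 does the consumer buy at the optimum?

x_1* = 8.4846

With perfect complements, no substitution: consume in ratio x_1:x_2 = 2:1.
Budget: p_1·x_1 + p_2·(1/2)·x_1 = m, so (2·p_1 + p_2)·x_1 = 2·m.
Demand: x_1*(p_1,p_2,m) = 2·m/(2·p_1 + p_2), x_2* = m/(2·p_1 + p_2).
Here 2·13.8 + 23.08 = 50.68, giving x_1* = 8.4846.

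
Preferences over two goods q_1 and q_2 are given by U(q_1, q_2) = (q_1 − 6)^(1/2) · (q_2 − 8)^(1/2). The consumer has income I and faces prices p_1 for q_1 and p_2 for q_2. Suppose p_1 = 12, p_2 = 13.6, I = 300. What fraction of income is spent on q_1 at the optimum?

Let q_1' = q_1−6, q_2' = q_2−8. MRS = q_2'/q_1' = p_1/p_2.
After buying the subsistence bundle (6, 8), a share 0.5 of the remaining income goes to q_1: q_1* = 6 + 0.5·(I − 6p_1 − 8p_2)/p_1.
Discretionary income = 300 − 6·12 − 8·13.6 = 119.2; q_1* = 6 + 0.5·119.2/12 = 10.9667; q_2* = 8 + 0.5·119.2/13.6 = 12.3824.
Expenditure on q_1: 12·10.9667 = 131.6; share = 0.4387.

share on q_1 = 0.4387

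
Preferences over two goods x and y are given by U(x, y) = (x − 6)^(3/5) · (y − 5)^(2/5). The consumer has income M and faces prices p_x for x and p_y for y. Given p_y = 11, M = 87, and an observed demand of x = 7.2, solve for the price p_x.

p_x = 4

This is Cobb-Douglas in (x−6, y−5): tangency gives 0.6·p_y·(y−5) = 0.4·p_x·(x−6).
After buying the subsistence bundle (6, 5), a share 0.6 of the remaining income goes to x: x* = 6 + 0.6·(M − 6p_x − 5p_y)/p_x.
Set x* = 7.2 in the demand function and solve for p_x: p_x = 4.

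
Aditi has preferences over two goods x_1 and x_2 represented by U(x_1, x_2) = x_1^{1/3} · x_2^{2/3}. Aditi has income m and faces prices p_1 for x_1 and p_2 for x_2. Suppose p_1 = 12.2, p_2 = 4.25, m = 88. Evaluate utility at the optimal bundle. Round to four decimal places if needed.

V = 7.7091

Tangency: MRS = (1/2)·x_2/x_1 = p_1/p_2.
Rearranging, p_2·x_2 = 2·p_1·x_1. Substituting into the budget gives p_1·x_1·(1 + 2) = m.
Demand: x_1*(p_1,p_2,m) = 1/3·m/p_1 and x_2* = 2/3·m/p_2.
At p_1=12.2, p_2=4.25, m=88: x_1* = 1/3·88/12.2 = 2.4044, x_2* = 13.8039.
Utility at the optimum: U(2.4044, 13.8039) = 7.7091.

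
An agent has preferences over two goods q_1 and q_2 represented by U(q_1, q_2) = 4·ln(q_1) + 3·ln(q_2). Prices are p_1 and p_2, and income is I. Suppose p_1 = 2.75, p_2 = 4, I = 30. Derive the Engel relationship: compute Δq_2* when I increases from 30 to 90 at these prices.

Demand: q_1*(p_1,p_2,I) = 4/7·I/p_1 and q_2* = 3/7·I/p_2.
At p_1=2.75, p_2=4, I=30: q_2* = 3/7·30/4 = 3.2143.
At I' = 90: q_2* = 9.6429. Change: 9.6429 − 3.2143 = 6.4286.

Δq_2* = 6.4286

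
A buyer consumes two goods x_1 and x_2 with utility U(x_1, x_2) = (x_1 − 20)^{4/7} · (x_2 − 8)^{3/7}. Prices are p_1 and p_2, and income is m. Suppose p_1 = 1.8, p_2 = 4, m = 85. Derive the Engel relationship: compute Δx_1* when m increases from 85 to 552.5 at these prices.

Δx_1* = 148.4127

MRS = (4/3)·(x_2−8)/(x_1−20). Tangency with p_1/p_2 gives x_2−8 = (3/4)·(p_1/p_2)·(x_1−20).
After buying the subsistence bundle (20, 8), a share 4/7 of the remaining income goes to x_1: x_1* = 20 + 4/7·(m − 20p_1 − 8p_2)/p_1.
Discretionary income = 85 − 20·1.8 − 8·4 = 17; x_1* = 20 + 4/7·17/1.8 = 25.3968.
At m' = 552.5: x_1* = 173.8095. Change: 173.8095 − 25.3968 = 148.4127.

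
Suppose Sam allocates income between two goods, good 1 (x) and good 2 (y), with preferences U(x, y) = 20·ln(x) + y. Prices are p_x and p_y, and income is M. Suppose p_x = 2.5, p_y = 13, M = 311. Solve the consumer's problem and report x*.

Set MRS = p_x/p_y: (20/x)/1 = p_x/p_y.
So x*(p_x,p_y) = 20·p_y/p_x, independent of income; and y* = (M − 20·p_y)/p_y.
At the given prices: x* = 20·13/2.5 = 104.

x* = 104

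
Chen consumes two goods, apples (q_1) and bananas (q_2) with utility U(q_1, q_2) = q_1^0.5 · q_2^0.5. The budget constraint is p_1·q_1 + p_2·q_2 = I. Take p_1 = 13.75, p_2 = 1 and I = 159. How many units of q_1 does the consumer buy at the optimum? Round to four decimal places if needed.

q_1* = 5.7818

Tangency: MRS = q_2/q_1 = p_1/p_2.
Rearranging, p_2·q_2 = p_1·q_1. Substituting into the budget gives p_1·q_1·(1 + 1) = I.
Demand: q_1*(p_1,p_2,I) = 0.5·I/p_1 and q_2* = 0.5·I/p_2.
At p_1=13.75, p_2=1, I=159: q_1* = 0.5·159/13.75 = 5.7818.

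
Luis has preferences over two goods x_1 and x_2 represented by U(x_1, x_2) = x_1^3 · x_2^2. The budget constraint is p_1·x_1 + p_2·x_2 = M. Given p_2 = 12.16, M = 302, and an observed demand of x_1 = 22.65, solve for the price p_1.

The MRS is (3/2)·x_2/x_1. Set MRS = p_1/p_2.
So 3·p_2·x_2 = 2·p_1·x_1; combined with the budget, a share 0.6 of income goes to x_1.
Demand: x_1*(p_1,p_2,M) = 0.6·M/p_1 and x_2* = 0.4·M/p_2.
Set x_1* = 22.65 in the demand function and solve for p_1: p_1 = 8.

p_1 = 8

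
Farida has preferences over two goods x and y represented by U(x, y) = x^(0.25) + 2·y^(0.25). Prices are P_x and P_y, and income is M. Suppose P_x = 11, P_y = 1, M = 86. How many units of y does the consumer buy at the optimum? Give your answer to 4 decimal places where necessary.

From the CES first-order condition, (1/2)·(y/x)^(0.75) = P_x/P_y.
Solve for the ratio: y/x = [2·P_x/P_y]^(4/3).
Substitute y = (y/x)·x into the budget: x* = M/(P_x + P_y·(y/x)).
Numerically y/x = 61.644865, so x* = 86/(11 + 1·61.644865) = 1.1838 and y* = 61.644865·1.1838 = 72.9777.

y* = 72.9777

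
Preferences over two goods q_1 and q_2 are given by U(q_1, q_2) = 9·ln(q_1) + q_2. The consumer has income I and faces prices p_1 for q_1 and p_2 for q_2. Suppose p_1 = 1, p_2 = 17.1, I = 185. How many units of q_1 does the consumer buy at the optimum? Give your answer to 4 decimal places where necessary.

Set MRS = p_1/p_2: (9/q_1)/1 = p_1/p_2.
So q_1*(p_1,p_2) = 9·p_2/p_1, independent of income; and q_2* = (I − 9·p_2)/p_2.
At the given prices: q_1* = 9·17.1/1 = 153.9.

q_1* = 153.9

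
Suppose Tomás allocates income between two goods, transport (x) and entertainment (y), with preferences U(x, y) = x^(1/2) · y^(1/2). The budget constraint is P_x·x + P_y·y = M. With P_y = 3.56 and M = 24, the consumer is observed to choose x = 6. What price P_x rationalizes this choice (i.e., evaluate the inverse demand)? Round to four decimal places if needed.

P_x = 2

MU_x/MU_y = (0.5·y)/(0.5·x); tangency sets this equal to P_x/P_y.
So 0.5·P_y·y = 0.5·P_x·x; combined with the budget, a share 0.5 of income goes to x.
Demand: x*(P_x,P_y,M) = 0.5·M/P_x and y* = 0.5·M/P_y.
Set x* = 6 in the demand function and solve for P_x: P_x = 2.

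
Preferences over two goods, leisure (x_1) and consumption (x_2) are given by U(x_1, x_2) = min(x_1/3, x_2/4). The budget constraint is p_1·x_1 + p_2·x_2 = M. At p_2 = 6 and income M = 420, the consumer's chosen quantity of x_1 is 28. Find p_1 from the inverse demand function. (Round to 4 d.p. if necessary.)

p_1 = 7

Leontief preferences: the optimum is at the kink where x_1/3 = x_2/4, i.e. x_2 = (4/3)·x_1.
Budget: p_1·x_1 + p_2·(4/3)·x_1 = M, so (3·p_1 + 4·p_2)·x_1 = 3·M.
Demand: x_1*(p_1,p_2,M) = 3·M/(3·p_1 + 4·p_2), x_2* = 4·M/(3·p_1 + 4·p_2).
Set x_1* = 28 in the demand function and solve for p_1: p_1 = 7.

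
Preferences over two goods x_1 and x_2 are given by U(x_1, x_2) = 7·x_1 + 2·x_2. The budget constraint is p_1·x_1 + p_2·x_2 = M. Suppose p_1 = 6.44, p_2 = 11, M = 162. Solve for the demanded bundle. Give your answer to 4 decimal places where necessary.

Perfect substitutes: compare marginal utility per dollar. 7/p_1 vs 2/p_2 → 1.087 vs 0.1818.
x_1 gives more utility per dollar, so spend all income on x_1: x_1* = M/p_1, x_2* = 0.
Numerically: x_1* = 25.1553, x_2* = 0.

x_1* = 25.1553, x_2* = 0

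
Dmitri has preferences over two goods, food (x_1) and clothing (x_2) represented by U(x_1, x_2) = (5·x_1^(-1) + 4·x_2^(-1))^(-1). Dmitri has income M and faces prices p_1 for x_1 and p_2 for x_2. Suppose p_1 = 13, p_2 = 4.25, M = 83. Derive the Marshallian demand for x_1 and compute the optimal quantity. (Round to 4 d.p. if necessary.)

x_1* = 4.2243

With the ratio pinned down, the budget gives x_1* = M/(p_1 + p_2·(x_2/x_1)) and x_2* = (x_2/x_1)·x_1*.
Numerically x_2/x_1 = 1.564308, so x_1* = 83/(13 + 4.25·1.564308) = 4.2243.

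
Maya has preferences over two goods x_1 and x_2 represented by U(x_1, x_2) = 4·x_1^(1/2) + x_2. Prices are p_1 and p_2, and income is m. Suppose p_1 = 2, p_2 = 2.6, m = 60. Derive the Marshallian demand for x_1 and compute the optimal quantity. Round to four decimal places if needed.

x_1* = 6.76

Plugging in: x_1* = (2·2.6/2)² = 6.76.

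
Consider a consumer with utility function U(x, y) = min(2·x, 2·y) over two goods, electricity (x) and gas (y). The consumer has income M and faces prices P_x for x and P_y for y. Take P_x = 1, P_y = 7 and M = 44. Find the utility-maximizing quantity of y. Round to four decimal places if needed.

y* = 5.5

With perfect complements, no substitution: consume in ratio x:y = 2:2.
Budget: P_x·x + P_y·x = M, so (2·P_x + 2·P_y)·x = 2·M.
Demand: x*(P_x,P_y,M) = 2·M/(2·P_x + 2·P_y), y* = 2·M/(2·P_x + 2·P_y).
Here 2·1 + 2·7 = 16, giving y* = 5.5.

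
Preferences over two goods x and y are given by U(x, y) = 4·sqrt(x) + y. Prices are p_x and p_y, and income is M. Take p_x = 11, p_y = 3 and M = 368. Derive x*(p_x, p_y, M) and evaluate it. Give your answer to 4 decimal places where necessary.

MU_x = 2/√x, MU_y = 1. Tangency: 2/√x = p_x/p_y.
Thus x* = (2·p_y/p_x)² — independent of M — with the rest of income spent on y.
Plugging in: x* = (2·3/11)² = 0.2975.

x* = 0.2975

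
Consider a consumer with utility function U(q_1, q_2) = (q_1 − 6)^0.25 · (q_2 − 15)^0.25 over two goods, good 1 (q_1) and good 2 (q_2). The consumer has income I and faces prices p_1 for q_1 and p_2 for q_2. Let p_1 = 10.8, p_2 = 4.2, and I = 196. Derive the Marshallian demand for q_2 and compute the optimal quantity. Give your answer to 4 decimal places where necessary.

Substituting into the budget: q_1* = 6 + 0.5·(I − 6·p_1 − 15·p_2)/p_1, and q_2* = 15 + 0.5·(…)/p_2.
Discretionary income = 196 − 6·10.8 − 15·4.2 = 68.2; q_2* = 15 + 0.5·68.2/4.2 = 23.119.

q_2* = 23.119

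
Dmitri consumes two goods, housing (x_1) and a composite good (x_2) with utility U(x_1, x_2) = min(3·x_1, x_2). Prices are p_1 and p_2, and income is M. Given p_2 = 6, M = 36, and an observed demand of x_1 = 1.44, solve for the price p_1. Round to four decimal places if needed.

With perfect complements, no substitution: consume in ratio x_1:x_2 = 1:3.
Budget: p_1·x_1 + p_2·3·x_1 = M, so (p_1 + 3·p_2)·x_1 = M.
Demand: x_1*(p_1,p_2,M) = M/(p_1 + 3·p_2), x_2* = 3·M/(p_1 + 3·p_2).
Set x_1* = 1.44 in the demand function and solve for p_1: p_1 = 7.

p_1 = 7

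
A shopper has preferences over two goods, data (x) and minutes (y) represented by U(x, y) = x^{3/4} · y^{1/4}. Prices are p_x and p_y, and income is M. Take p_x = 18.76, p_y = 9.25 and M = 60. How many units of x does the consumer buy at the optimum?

The MRS is 3·y/x. Set MRS = p_x/p_y.
So 0.75·p_y·y = 0.25·p_x·x; combined with the budget, a share 0.75 of income goes to x.
Demand: x*(p_x,p_y,M) = 0.75·M/p_x and y* = 0.25·M/p_y.
At p_x=18.76, p_y=9.25, M=60: x* = 0.75·60/18.76 = 2.3987.

x* = 2.3987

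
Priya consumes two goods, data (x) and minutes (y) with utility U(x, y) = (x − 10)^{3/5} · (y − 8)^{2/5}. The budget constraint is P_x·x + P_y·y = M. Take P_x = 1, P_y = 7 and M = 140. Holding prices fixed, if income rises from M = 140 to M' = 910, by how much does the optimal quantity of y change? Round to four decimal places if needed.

Δy* = 44

MRS = (3/2)·(y−8)/(x−10). Tangency with P_x/P_y gives y−8 = (2/3)·(P_x/P_y)·(x−10).
Substituting into the budget: x* = 10 + 0.6·(M − 10·P_x − 8·P_y)/P_x, and y* = 8 + 0.4·(…)/P_y.
Discretionary income = 140 − 10·1 − 8·7 = 74; y* = 8 + 0.4·74/7 = 12.2286.
At M' = 910: y* = 56.2286. Change: 56.2286 − 12.2286 = 44.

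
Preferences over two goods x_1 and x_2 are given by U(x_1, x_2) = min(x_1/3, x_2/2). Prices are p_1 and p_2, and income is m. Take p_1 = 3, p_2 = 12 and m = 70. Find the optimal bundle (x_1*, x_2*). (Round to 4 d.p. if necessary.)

Demand: x_1*(p_1,p_2,m) = 3·m/(3·p_1 + 2·p_2), x_2* = 2·m/(3·p_1 + 2·p_2).
Here 3·3 + 2·12 = 33, giving x_1* = 6.3636 and x_2* = 4.2424.

x_1* = 6.3636, x_2* = 4.2424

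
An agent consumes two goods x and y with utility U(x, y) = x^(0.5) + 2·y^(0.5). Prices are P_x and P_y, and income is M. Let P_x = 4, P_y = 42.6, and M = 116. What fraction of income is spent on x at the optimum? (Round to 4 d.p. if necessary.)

share on x = 0.727

From the CES first-order condition, (1/2)·(y/x)^(0.5) = P_x/P_y.
Hence y/x = (2·P_x/P_y)^(1/(0.5)), i.e. raised to the 2 power.
Substitute y = (y/x)·x into the budget: x* = M/(P_x + P_y·(y/x)).
Numerically y/x = 0.035266, so x* = 116/(4 + 42.6·0.035266) = 21.0819 and y* = 0.035266·21.0819 = 0.7435.
Expenditure on x: 4·21.0819 = 84.3276; share = 0.727.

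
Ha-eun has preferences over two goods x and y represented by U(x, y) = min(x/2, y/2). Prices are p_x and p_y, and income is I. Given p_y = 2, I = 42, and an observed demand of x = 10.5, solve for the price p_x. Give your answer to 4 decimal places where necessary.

p_x = 2

With perfect complements, no substitution: consume in ratio x:y = 2:2.
Budget: p_x·x + p_y·x = I, so (2·p_x + 2·p_y)·x = 2·I.
Demand: x*(p_x,p_y,I) = 2·I/(2·p_x + 2·p_y), y* = 2·I/(2·p_x + 2·p_y).
Set x* = 10.5 in the demand function and solve for p_x: p_x = 2.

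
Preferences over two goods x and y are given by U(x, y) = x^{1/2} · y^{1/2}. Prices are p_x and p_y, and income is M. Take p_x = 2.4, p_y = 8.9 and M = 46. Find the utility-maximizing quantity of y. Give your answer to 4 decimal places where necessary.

y* = 2.5843

The MRS is y/x. Set MRS = p_x/p_y.
So 0.5·p_y·y = 0.5·p_x·x; combined with the budget, a share 0.5 of income goes to x.
Demand: x*(p_x,p_y,M) = 0.5·M/p_x and y* = 0.5·M/p_y.
At p_x=2.4, p_y=8.9, M=46: y* = 0.5·46/8.9 = 2.5843.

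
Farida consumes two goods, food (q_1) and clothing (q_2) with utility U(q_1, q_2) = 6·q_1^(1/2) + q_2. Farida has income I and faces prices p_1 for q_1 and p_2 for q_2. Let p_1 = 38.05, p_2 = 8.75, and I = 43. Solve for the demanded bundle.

MU_q_1 = 3/√q_1, MU_q_2 = 1. Tangency: 3/√q_1 = p_1/p_2.
Solve: √q_1 = 3·p_2/p_1, so q_1*(p_1,p_2) = (3·p_2/p_1)², and q_2* = (I − p_1·q_1*)/p_2.
Plugging in: q_1* = (3·8.75/38.05)² = 0.4759, q_2* = 2.8446.

q_1* = 0.4759, q_2* = 2.8446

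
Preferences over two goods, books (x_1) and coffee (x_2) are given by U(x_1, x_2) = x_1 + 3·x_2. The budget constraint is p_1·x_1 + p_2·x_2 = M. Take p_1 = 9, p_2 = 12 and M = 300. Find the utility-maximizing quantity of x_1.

x_1* = 0

Perfect substitutes: compare marginal utility per dollar. 1/p_1 vs 3/p_2 → 0.1111 vs 0.25.
x_2 gives more utility per dollar, so spend all income on x_2: x_2* = M/p_2, x_1* = 0.
Numerically: x_1* = 0, x_2* = 25.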